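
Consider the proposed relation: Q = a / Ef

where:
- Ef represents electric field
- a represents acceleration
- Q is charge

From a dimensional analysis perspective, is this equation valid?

No

Ef (electric field) has dimensions [I^-1 L M T^-3].
a (acceleration) has dimensions [L T^-2].
Q (charge) has dimensions [I T].

Left side: [I T]
Right side: [I M^-1 T]

The two sides have different dimensions, so the equation is NOT dimensionally consistent.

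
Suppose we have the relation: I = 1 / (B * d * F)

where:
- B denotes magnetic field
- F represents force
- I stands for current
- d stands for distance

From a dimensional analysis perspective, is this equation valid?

No

B (magnetic field) has dimensions [I^-1 M T^-2].
F (force) has dimensions [L M T^-2].
I (current) has dimensions [I].
d (distance) has dimensions [L].

Left side: [I]
Right side: [I L^-2 M^-2 T^4]

The two sides have different dimensions, so the equation is NOT dimensionally consistent.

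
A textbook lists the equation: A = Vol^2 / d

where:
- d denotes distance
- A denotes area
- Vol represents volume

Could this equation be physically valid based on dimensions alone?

No

d (distance) has dimensions [L].
A (area) has dimensions [L^2].
Vol (volume) has dimensions [L^3].

Left side: [L^2]
Right side: [L^5]

The two sides have different dimensions, so the equation is NOT dimensionally consistent.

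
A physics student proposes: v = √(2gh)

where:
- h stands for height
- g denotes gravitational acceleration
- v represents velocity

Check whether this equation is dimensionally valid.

Yes

h (height) has dimensions [L].
g (gravitational acceleration) has dimensions [L T^-2].
v (velocity) has dimensions [L T^-1].

Left side: [L T^-1]
Right side: [L T^-1]

Both sides have the same dimensions, so the equation is dimensionally consistent.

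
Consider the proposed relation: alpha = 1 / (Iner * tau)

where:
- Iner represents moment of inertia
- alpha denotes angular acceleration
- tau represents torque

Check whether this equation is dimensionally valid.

No

Iner (moment of inertia) has dimensions [L^2 M].
alpha (angular acceleration) has dimensions [T^-2].
tau (torque) has dimensions [L^2 M T^-2].

Left side: [T^-2]
Right side: [L^-4 M^-2 T^2]

The two sides have different dimensions, so the equation is NOT dimensionally consistent.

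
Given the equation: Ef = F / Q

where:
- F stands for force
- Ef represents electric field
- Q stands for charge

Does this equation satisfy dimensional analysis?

Yes

F (force) has dimensions [L M T^-2].
Ef (electric field) has dimensions [I^-1 L M T^-3].
Q (charge) has dimensions [I T].

Left side: [I^-1 L M T^-3]
Right side: [I^-1 L M T^-3]

Both sides have the same dimensions, so the equation is dimensionally consistent.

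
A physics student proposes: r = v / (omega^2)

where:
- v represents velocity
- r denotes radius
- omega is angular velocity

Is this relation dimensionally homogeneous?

No

v (velocity) has dimensions [L T^-1].
r (radius) has dimensions [L].
omega (angular velocity) has dimensions [T^-1].

Left side: [L]
Right side: [L T]

The two sides have different dimensions, so the equation is NOT dimensionally consistent.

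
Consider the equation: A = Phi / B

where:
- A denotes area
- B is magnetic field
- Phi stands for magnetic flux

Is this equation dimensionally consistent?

Yes

A (area) has dimensions [L^2].
B (magnetic field) has dimensions [I^-1 M T^-2].
Phi (magnetic flux) has dimensions [I^-1 L^2 M T^-2].

Left side: [L^2]
Right side: [L^2]

Both sides have the same dimensions, so the equation is dimensionally consistent.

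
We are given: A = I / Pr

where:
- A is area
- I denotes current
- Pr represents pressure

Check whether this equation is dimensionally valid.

No

A (area) has dimensions [L^2].
I (current) has dimensions [I].
Pr (pressure) has dimensions [L^-1 M T^-2].

Left side: [L^2]
Right side: [I L M^-1 T^2]

The two sides have different dimensions, so the equation is NOT dimensionally consistent.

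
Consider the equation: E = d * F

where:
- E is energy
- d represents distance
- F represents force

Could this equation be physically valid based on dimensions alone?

Yes

E (energy) has dimensions [L^2 M T^-2].
d (distance) has dimensions [L].
F (force) has dimensions [L M T^-2].

Left side: [L^2 M T^-2]
Right side: [L^2 M T^-2]

Both sides have the same dimensions, so the equation is dimensionally consistent.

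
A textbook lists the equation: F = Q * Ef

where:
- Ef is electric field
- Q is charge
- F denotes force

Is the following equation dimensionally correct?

Yes

Ef (electric field) has dimensions [I^-1 L M T^-3].
Q (charge) has dimensions [I T].
F (force) has dimensions [L M T^-2].

Left side: [L M T^-2]
Right side: [L M T^-2]

Both sides have the same dimensions, so the equation is dimensionally consistent.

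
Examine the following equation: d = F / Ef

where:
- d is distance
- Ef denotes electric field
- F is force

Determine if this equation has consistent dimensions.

No

d (distance) has dimensions [L].
Ef (electric field) has dimensions [I^-1 L M T^-3].
F (force) has dimensions [L M T^-2].

Left side: [L]
Right side: [I T]

The two sides have different dimensions, so the equation is NOT dimensionally consistent.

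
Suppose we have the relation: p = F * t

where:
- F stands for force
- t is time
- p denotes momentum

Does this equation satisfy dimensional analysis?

Yes

F (force) has dimensions [L M T^-2].
t (time) has dimensions [T].
p (momentum) has dimensions [L M T^-1].

Left side: [L M T^-1]
Right side: [L M T^-1]

Both sides have the same dimensions, so the equation is dimensionally consistent.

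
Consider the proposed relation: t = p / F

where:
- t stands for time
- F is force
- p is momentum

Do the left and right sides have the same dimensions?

Yes

t (time) has dimensions [T].
F (force) has dimensions [L M T^-2].
p (momentum) has dimensions [L M T^-1].

Left side: [T]
Right side: [T]

Both sides have the same dimensions, so the equation is dimensionally consistent.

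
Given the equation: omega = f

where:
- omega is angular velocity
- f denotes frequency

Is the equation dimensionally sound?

Yes

omega (angular velocity) has dimensions [T^-1].
f (frequency) has dimensions [T^-1].

Left side: [T^-1]
Right side: [T^-1]

Both sides have the same dimensions, so the equation is dimensionally consistent.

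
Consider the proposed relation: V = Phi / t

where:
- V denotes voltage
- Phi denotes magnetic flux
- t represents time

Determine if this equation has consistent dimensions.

Yes

V (voltage) has dimensions [I^-1 L^2 M T^-3].
Phi (magnetic flux) has dimensions [I^-1 L^2 M T^-2].
t (time) has dimensions [T].

Left side: [I^-1 L^2 M T^-3]
Right side: [I^-1 L^2 M T^-3]

Both sides have the same dimensions, so the equation is dimensionally consistent.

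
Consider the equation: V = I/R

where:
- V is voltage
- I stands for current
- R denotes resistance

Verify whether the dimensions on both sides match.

No

V (voltage) has dimensions [I^-1 L^2 M T^-3].
I (current) has dimensions [I].
R (resistance) has dimensions [I^-2 L^2 M T^-3].

Left side: [I^-1 L^2 M T^-3]
Right side: [I^3 L^-2 M^-1 T^3]

The two sides have different dimensions, so the equation is NOT dimensionally consistent.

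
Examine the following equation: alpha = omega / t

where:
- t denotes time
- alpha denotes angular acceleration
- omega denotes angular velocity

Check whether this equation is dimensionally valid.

Yes

t (time) has dimensions [T].
alpha (angular acceleration) has dimensions [T^-2].
omega (angular velocity) has dimensions [T^-1].

Left side: [T^-2]
Right side: [T^-2]

Both sides have the same dimensions, so the equation is dimensionally consistent.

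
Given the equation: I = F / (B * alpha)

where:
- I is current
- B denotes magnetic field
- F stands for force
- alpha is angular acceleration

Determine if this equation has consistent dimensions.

No

I (current) has dimensions [I].
B (magnetic field) has dimensions [I^-1 M T^-2].
F (force) has dimensions [L M T^-2].
alpha (angular acceleration) has dimensions [T^-2].

Left side: [I]
Right side: [I L T^2]

The two sides have different dimensions, so the equation is NOT dimensionally consistent.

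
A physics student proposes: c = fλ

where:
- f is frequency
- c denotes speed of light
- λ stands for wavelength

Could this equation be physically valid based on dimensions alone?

Yes

f (frequency) has dimensions [T^-1].
c (speed of light) has dimensions [L T^-1].
λ (wavelength) has dimensions [L].

Left side: [L T^-1]
Right side: [L T^-1]

Both sides have the same dimensions, so the equation is dimensionally consistent.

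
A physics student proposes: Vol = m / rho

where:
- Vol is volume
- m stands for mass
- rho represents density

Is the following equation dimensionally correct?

Yes

Vol (volume) has dimensions [L^3].
m (mass) has dimensions [M].
rho (density) has dimensions [L^-3 M].

Left side: [L^3]
Right side: [L^3]

Both sides have the same dimensions, so the equation is dimensionally consistent.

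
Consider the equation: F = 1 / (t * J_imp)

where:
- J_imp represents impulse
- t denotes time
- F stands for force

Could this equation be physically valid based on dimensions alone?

No

J_imp (impulse) has dimensions [L M T^-1].
t (time) has dimensions [T].
F (force) has dimensions [L M T^-2].

Left side: [L M T^-2]
Right side: [L^-1 M^-1]

The two sides have different dimensions, so the equation is NOT dimensionally consistent.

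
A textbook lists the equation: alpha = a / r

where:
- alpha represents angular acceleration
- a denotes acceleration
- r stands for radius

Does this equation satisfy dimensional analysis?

Yes

alpha (angular acceleration) has dimensions [T^-2].
a (acceleration) has dimensions [L T^-2].
r (radius) has dimensions [L].

Left side: [T^-2]
Right side: [T^-2]

Both sides have the same dimensions, so the equation is dimensionally consistent.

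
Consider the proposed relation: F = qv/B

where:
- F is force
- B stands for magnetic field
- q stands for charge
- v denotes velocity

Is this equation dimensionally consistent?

No

F (force) has dimensions [L M T^-2].
B (magnetic field) has dimensions [I^-1 M T^-2].
q (charge) has dimensions [I T].
v (velocity) has dimensions [L T^-1].

Left side: [L M T^-2]
Right side: [I^2 L M^-1 T^2]

The two sides have different dimensions, so the equation is NOT dimensionally consistent.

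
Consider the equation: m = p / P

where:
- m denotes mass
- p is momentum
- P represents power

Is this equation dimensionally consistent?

No

m (mass) has dimensions [M].
p (momentum) has dimensions [L M T^-1].
P (power) has dimensions [L^2 M T^-3].

Left side: [M]
Right side: [L^-1 T^2]

The two sides have different dimensions, so the equation is NOT dimensionally consistent.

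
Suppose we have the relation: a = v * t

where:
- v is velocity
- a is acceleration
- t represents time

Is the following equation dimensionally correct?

No

v (velocity) has dimensions [L T^-1].
a (acceleration) has dimensions [L T^-2].
t (time) has dimensions [T].

Left side: [L T^-2]
Right side: [L]

The two sides have different dimensions, so the equation is NOT dimensionally consistent.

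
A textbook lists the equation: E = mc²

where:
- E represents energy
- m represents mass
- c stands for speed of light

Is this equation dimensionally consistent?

Yes

E (energy) has dimensions [L^2 M T^-2].
m (mass) has dimensions [M].
c (speed of light) has dimensions [L T^-1].

Left side: [L^2 M T^-2]
Right side: [L^2 M T^-2]

Both sides have the same dimensions, so the equation is dimensionally consistent.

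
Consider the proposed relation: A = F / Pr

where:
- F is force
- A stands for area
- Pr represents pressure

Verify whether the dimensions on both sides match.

Yes

F (force) has dimensions [L M T^-2].
A (area) has dimensions [L^2].
Pr (pressure) has dimensions [L^-1 M T^-2].

Left side: [L^2]
Right side: [L^2]

Both sides have the same dimensions, so the equation is dimensionally consistent.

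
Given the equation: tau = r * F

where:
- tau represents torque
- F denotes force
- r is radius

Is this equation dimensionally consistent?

Yes

tau (torque) has dimensions [L^2 M T^-2].
F (force) has dimensions [L M T^-2].
r (radius) has dimensions [L].

Left side: [L^2 M T^-2]
Right side: [L^2 M T^-2]

Both sides have the same dimensions, so the equation is dimensionally consistent.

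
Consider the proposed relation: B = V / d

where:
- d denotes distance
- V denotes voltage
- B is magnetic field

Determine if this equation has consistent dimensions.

No

d (distance) has dimensions [L].
V (voltage) has dimensions [I^-1 L^2 M T^-3].
B (magnetic field) has dimensions [I^-1 M T^-2].

Left side: [I^-1 M T^-2]
Right side: [I^-1 L M T^-3]

The two sides have different dimensions, so the equation is NOT dimensionally consistent.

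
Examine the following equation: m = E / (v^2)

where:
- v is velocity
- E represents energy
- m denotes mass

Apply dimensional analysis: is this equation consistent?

Yes

v (velocity) has dimensions [L T^-1].
E (energy) has dimensions [L^2 M T^-2].
m (mass) has dimensions [M].

Left side: [M]
Right side: [M]

Both sides have the same dimensions, so the equation is dimensionally consistent.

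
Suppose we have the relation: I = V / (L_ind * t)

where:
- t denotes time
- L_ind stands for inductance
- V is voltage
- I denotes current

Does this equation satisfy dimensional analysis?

No

t (time) has dimensions [T].
L_ind (inductance) has dimensions [I^-2 L^2 M T^-2].
V (voltage) has dimensions [I^-1 L^2 M T^-3].
I (current) has dimensions [I].

Left side: [I]
Right side: [I T^-2]

The two sides have different dimensions, so the equation is NOT dimensionally consistent.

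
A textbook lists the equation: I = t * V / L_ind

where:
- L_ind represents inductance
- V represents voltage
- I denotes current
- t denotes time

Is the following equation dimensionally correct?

Yes

L_ind (inductance) has dimensions [I^-2 L^2 M T^-2].
V (voltage) has dimensions [I^-1 L^2 M T^-3].
I (current) has dimensions [I].
t (time) has dimensions [T].

Left side: [I]
Right side: [I]

Both sides have the same dimensions, so the equation is dimensionally consistent.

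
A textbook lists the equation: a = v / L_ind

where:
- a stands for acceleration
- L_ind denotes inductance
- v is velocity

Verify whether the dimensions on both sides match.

No

a (acceleration) has dimensions [L T^-2].
L_ind (inductance) has dimensions [I^-2 L^2 M T^-2].
v (velocity) has dimensions [L T^-1].

Left side: [L T^-2]
Right side: [I^2 L^-1 M^-1 T]

The two sides have different dimensions, so the equation is NOT dimensionally consistent.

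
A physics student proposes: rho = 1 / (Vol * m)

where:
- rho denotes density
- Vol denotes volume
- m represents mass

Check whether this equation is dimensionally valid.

No

rho (density) has dimensions [L^-3 M].
Vol (volume) has dimensions [L^3].
m (mass) has dimensions [M].

Left side: [L^-3 M]
Right side: [L^-3 M^-1]

The two sides have different dimensions, so the equation is NOT dimensionally consistent.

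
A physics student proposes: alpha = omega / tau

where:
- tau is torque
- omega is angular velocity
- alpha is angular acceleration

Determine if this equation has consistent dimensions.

No

tau (torque) has dimensions [L^2 M T^-2].
omega (angular velocity) has dimensions [T^-1].
alpha (angular acceleration) has dimensions [T^-2].

Left side: [T^-2]
Right side: [L^-2 M^-1 T]

The two sides have different dimensions, so the equation is NOT dimensionally consistent.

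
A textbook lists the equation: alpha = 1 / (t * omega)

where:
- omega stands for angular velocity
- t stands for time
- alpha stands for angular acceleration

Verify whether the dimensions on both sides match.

No

omega (angular velocity) has dimensions [T^-1].
t (time) has dimensions [T].
alpha (angular acceleration) has dimensions [T^-2].

Left side: [T^-2]
Right side: [dimensionless]

The two sides have different dimensions, so the equation is NOT dimensionally consistent.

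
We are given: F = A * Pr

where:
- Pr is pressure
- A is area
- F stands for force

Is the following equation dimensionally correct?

Yes

Pr (pressure) has dimensions [L^-1 M T^-2].
A (area) has dimensions [L^2].
F (force) has dimensions [L M T^-2].

Left side: [L M T^-2]
Right side: [L M T^-2]

Both sides have the same dimensions, so the equation is dimensionally consistent.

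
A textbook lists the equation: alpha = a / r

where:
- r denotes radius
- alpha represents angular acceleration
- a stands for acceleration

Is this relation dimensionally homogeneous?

Yes

r (radius) has dimensions [L].
alpha (angular acceleration) has dimensions [T^-2].
a (acceleration) has dimensions [L T^-2].

Left side: [T^-2]
Right side: [T^-2]

Both sides have the same dimensions, so the equation is dimensionally consistent.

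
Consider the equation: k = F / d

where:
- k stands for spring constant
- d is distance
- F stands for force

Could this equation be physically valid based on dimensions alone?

Yes

k (spring constant) has dimensions [M T^-2].
d (distance) has dimensions [L].
F (force) has dimensions [L M T^-2].

Left side: [M T^-2]
Right side: [M T^-2]

Both sides have the same dimensions, so the equation is dimensionally consistent.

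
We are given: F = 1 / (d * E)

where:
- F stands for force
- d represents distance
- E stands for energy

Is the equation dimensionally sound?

No

F (force) has dimensions [L M T^-2].
d (distance) has dimensions [L].
E (energy) has dimensions [L^2 M T^-2].

Left side: [L M T^-2]
Right side: [L^-3 M^-1 T^2]

The two sides have different dimensions, so the equation is NOT dimensionally consistent.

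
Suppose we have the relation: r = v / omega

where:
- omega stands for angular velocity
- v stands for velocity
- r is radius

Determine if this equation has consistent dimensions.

Yes

omega (angular velocity) has dimensions [T^-1].
v (velocity) has dimensions [L T^-1].
r (radius) has dimensions [L].

Left side: [L]
Right side: [L]

Both sides have the same dimensions, so the equation is dimensionally consistent.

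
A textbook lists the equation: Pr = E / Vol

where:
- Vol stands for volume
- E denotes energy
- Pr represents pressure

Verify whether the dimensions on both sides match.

Yes

Vol (volume) has dimensions [L^3].
E (energy) has dimensions [L^2 M T^-2].
Pr (pressure) has dimensions [L^-1 M T^-2].

Left side: [L^-1 M T^-2]
Right side: [L^-1 M T^-2]

Both sides have the same dimensions, so the equation is dimensionally consistent.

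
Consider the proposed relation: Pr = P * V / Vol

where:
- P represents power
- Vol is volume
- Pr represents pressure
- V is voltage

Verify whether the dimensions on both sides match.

No

P (power) has dimensions [L^2 M T^-3].
Vol (volume) has dimensions [L^3].
Pr (pressure) has dimensions [L^-1 M T^-2].
V (voltage) has dimensions [I^-1 L^2 M T^-3].

Left side: [L^-1 M T^-2]
Right side: [I^-1 L M^2 T^-6]

The two sides have different dimensions, so the equation is NOT dimensionally consistent.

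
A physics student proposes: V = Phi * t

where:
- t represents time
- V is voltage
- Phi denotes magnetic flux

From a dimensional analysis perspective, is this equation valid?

No

t (time) has dimensions [T].
V (voltage) has dimensions [I^-1 L^2 M T^-3].
Phi (magnetic flux) has dimensions [I^-1 L^2 M T^-2].

Left side: [I^-1 L^2 M T^-3]
Right side: [I^-1 L^2 M T^-1]

The two sides have different dimensions, so the equation is NOT dimensionally consistent.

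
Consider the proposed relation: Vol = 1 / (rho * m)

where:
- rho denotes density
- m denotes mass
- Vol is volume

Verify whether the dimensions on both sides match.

No

rho (density) has dimensions [L^-3 M].
m (mass) has dimensions [M].
Vol (volume) has dimensions [L^3].

Left side: [L^3]
Right side: [L^3 M^-2]

The two sides have different dimensions, so the equation is NOT dimensionally consistent.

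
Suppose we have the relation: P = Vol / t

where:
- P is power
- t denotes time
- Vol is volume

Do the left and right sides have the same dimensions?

No

P (power) has dimensions [L^2 M T^-3].
t (time) has dimensions [T].
Vol (volume) has dimensions [L^3].

Left side: [L^2 M T^-3]
Right side: [L^3 T^-1]

The two sides have different dimensions, so the equation is NOT dimensionally consistent.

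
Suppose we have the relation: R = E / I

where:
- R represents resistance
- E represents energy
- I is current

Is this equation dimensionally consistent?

No

R (resistance) has dimensions [I^-2 L^2 M T^-3].
E (energy) has dimensions [L^2 M T^-2].
I (current) has dimensions [I].

Left side: [I^-2 L^2 M T^-3]
Right side: [I^-1 L^2 M T^-2]

The two sides have different dimensions, so the equation is NOT dimensionally consistent.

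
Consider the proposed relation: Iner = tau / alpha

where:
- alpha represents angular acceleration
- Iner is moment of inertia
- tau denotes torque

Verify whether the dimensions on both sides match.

Yes

alpha (angular acceleration) has dimensions [T^-2].
Iner (moment of inertia) has dimensions [L^2 M].
tau (torque) has dimensions [L^2 M T^-2].

Left side: [L^2 M]
Right side: [L^2 M]

Both sides have the same dimensions, so the equation is dimensionally consistent.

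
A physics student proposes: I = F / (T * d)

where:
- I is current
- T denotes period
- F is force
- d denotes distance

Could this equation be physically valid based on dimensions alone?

No

I (current) has dimensions [I].
T (period) has dimensions [T].
F (force) has dimensions [L M T^-2].
d (distance) has dimensions [L].

Left side: [I]
Right side: [M T^-3]

The two sides have different dimensions, so the equation is NOT dimensionally consistent.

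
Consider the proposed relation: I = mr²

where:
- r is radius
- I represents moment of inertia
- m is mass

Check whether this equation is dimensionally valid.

Yes

r (radius) has dimensions [L].
I (moment of inertia) has dimensions [L^2 M].
m (mass) has dimensions [M].

Left side: [L^2 M]
Right side: [L^2 M]

Both sides have the same dimensions, so the equation is dimensionally consistent.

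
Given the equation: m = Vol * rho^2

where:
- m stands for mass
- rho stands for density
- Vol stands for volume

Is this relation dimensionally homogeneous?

No

m (mass) has dimensions [M].
rho (density) has dimensions [L^-3 M].
Vol (volume) has dimensions [L^3].

Left side: [M]
Right side: [L^-3 M^2]

The two sides have different dimensions, so the equation is NOT dimensionally consistent.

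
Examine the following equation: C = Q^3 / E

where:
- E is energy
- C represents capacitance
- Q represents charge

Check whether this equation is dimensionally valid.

No

E (energy) has dimensions [L^2 M T^-2].
C (capacitance) has dimensions [I^2 L^-2 M^-1 T^4].
Q (charge) has dimensions [I T].

Left side: [I^2 L^-2 M^-1 T^4]
Right side: [I^3 L^-2 M^-1 T^5]

The two sides have different dimensions, so the equation is NOT dimensionally consistent.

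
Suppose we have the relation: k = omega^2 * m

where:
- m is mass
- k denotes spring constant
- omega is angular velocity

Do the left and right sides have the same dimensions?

Yes

m (mass) has dimensions [M].
k (spring constant) has dimensions [M T^-2].
omega (angular velocity) has dimensions [T^-1].

Left side: [M T^-2]
Right side: [M T^-2]

Both sides have the same dimensions, so the equation is dimensionally consistent.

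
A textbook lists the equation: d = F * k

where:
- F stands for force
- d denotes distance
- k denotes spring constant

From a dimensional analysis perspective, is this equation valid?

No

F (force) has dimensions [L M T^-2].
d (distance) has dimensions [L].
k (spring constant) has dimensions [M T^-2].

Left side: [L]
Right side: [L M^2 T^-4]

The two sides have different dimensions, so the equation is NOT dimensionally consistent.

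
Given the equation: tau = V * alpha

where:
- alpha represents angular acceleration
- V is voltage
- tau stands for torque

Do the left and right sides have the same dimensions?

No

alpha (angular acceleration) has dimensions [T^-2].
V (voltage) has dimensions [I^-1 L^2 M T^-3].
tau (torque) has dimensions [L^2 M T^-2].

Left side: [L^2 M T^-2]
Right side: [I^-1 L^2 M T^-5]

The two sides have different dimensions, so the equation is NOT dimensionally consistent.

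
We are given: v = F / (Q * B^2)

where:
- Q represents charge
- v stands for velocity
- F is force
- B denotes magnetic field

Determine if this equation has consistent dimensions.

No

Q (charge) has dimensions [I T].
v (velocity) has dimensions [L T^-1].
F (force) has dimensions [L M T^-2].
B (magnetic field) has dimensions [I^-1 M T^-2].

Left side: [L T^-1]
Right side: [I L M^-1 T]

The two sides have different dimensions, so the equation is NOT dimensionally consistent.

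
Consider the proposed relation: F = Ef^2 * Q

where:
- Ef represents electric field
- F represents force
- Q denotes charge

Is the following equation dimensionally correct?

No

Ef (electric field) has dimensions [I^-1 L M T^-3].
F (force) has dimensions [L M T^-2].
Q (charge) has dimensions [I T].

Left side: [L M T^-2]
Right side: [I^-1 L^2 M^2 T^-5]

The two sides have different dimensions, so the equation is NOT dimensionally consistent.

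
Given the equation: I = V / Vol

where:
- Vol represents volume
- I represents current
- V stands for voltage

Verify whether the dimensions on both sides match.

No

Vol (volume) has dimensions [L^3].
I (current) has dimensions [I].
V (voltage) has dimensions [I^-1 L^2 M T^-3].

Left side: [I]
Right side: [I^-1 L^-1 M T^-3]

The two sides have different dimensions, so the equation is NOT dimensionally consistent.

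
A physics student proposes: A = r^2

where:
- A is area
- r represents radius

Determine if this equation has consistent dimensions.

Yes

A (area) has dimensions [L^2].
r (radius) has dimensions [L].

Left side: [L^2]
Right side: [L^2]

Both sides have the same dimensions, so the equation is dimensionally consistent.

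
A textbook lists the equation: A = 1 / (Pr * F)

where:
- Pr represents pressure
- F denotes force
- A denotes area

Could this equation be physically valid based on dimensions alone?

No

Pr (pressure) has dimensions [L^-1 M T^-2].
F (force) has dimensions [L M T^-2].
A (area) has dimensions [L^2].

Left side: [L^2]
Right side: [M^-2 T^4]

The two sides have different dimensions, so the equation is NOT dimensionally consistent.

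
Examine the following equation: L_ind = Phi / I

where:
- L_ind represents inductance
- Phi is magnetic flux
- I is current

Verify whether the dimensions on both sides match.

Yes

L_ind (inductance) has dimensions [I^-2 L^2 M T^-2].
Phi (magnetic flux) has dimensions [I^-1 L^2 M T^-2].
I (current) has dimensions [I].

Left side: [I^-2 L^2 M T^-2]
Right side: [I^-2 L^2 M T^-2]

Both sides have the same dimensions, so the equation is dimensionally consistent.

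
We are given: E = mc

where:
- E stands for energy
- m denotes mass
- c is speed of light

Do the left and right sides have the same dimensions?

No

E (energy) has dimensions [L^2 M T^-2].
m (mass) has dimensions [M].
c (speed of light) has dimensions [L T^-1].

Left side: [L^2 M T^-2]
Right side: [L M T^-1]

The two sides have different dimensions, so the equation is NOT dimensionally consistent.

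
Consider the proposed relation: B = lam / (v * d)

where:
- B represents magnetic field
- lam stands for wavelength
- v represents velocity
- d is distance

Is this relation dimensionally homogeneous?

No

B (magnetic field) has dimensions [I^-1 M T^-2].
lam (wavelength) has dimensions [L].
v (velocity) has dimensions [L T^-1].
d (distance) has dimensions [L].

Left side: [I^-1 M T^-2]
Right side: [L^-1 T]

The two sides have different dimensions, so the equation is NOT dimensionally consistent.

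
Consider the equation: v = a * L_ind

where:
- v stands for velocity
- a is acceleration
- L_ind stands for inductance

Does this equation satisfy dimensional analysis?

No

v (velocity) has dimensions [L T^-1].
a (acceleration) has dimensions [L T^-2].
L_ind (inductance) has dimensions [I^-2 L^2 M T^-2].

Left side: [L T^-1]
Right side: [I^-2 L^3 M T^-4]

The two sides have different dimensions, so the equation is NOT dimensionally consistent.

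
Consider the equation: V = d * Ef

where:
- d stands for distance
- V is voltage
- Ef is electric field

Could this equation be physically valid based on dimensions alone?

Yes

d (distance) has dimensions [L].
V (voltage) has dimensions [I^-1 L^2 M T^-3].
Ef (electric field) has dimensions [I^-1 L M T^-3].

Left side: [I^-1 L^2 M T^-3]
Right side: [I^-1 L^2 M T^-3]

Both sides have the same dimensions, so the equation is dimensionally consistent.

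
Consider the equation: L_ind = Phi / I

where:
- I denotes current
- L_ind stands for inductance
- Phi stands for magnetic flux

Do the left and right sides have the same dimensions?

Yes

I (current) has dimensions [I].
L_ind (inductance) has dimensions [I^-2 L^2 M T^-2].
Phi (magnetic flux) has dimensions [I^-1 L^2 M T^-2].

Left side: [I^-2 L^2 M T^-2]
Right side: [I^-2 L^2 M T^-2]

Both sides have the same dimensions, so the equation is dimensionally consistent.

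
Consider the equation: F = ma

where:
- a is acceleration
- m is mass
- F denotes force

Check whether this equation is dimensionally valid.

Yes

a (acceleration) has dimensions [L T^-2].
m (mass) has dimensions [M].
F (force) has dimensions [L M T^-2].

Left side: [L M T^-2]
Right side: [L M T^-2]

Both sides have the same dimensions, so the equation is dimensionally consistent.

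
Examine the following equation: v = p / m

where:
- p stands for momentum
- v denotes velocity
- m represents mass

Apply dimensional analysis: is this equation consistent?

Yes

p (momentum) has dimensions [L M T^-1].
v (velocity) has dimensions [L T^-1].
m (mass) has dimensions [M].

Left side: [L T^-1]
Right side: [L T^-1]

Both sides have the same dimensions, so the equation is dimensionally consistent.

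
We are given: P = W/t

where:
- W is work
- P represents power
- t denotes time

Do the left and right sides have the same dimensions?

Yes

W (work) has dimensions [L^2 M T^-2].
P (power) has dimensions [L^2 M T^-3].
t (time) has dimensions [T].

Left side: [L^2 M T^-3]
Right side: [L^2 M T^-3]

Both sides have the same dimensions, so the equation is dimensionally consistent.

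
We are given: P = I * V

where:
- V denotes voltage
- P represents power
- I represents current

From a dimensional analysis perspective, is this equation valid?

Yes

V (voltage) has dimensions [I^-1 L^2 M T^-3].
P (power) has dimensions [L^2 M T^-3].
I (current) has dimensions [I].

Left side: [L^2 M T^-3]
Right side: [L^2 M T^-3]

Both sides have the same dimensions, so the equation is dimensionally consistent.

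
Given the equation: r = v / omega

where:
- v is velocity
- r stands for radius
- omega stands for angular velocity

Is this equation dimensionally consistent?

Yes

v (velocity) has dimensions [L T^-1].
r (radius) has dimensions [L].
omega (angular velocity) has dimensions [T^-1].

Left side: [L]
Right side: [L]

Both sides have the same dimensions, so the equation is dimensionally consistent.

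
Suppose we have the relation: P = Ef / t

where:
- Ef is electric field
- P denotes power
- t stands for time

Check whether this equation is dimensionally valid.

No

Ef (electric field) has dimensions [I^-1 L M T^-3].
P (power) has dimensions [L^2 M T^-3].
t (time) has dimensions [T].

Left side: [L^2 M T^-3]
Right side: [I^-1 L M T^-4]

The two sides have different dimensions, so the equation is NOT dimensionally consistent.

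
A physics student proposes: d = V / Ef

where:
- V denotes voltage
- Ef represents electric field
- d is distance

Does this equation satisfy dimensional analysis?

Yes

V (voltage) has dimensions [I^-1 L^2 M T^-3].
Ef (electric field) has dimensions [I^-1 L M T^-3].
d (distance) has dimensions [L].

Left side: [L]
Right side: [L]

Both sides have the same dimensions, so the equation is dimensionally consistent.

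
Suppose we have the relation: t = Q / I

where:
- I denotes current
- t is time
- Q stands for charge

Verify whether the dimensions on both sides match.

Yes

I (current) has dimensions [I].
t (time) has dimensions [T].
Q (charge) has dimensions [I T].

Left side: [T]
Right side: [T]

Both sides have the same dimensions, so the equation is dimensionally consistent.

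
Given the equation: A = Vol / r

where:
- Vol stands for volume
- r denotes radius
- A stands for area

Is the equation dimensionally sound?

Yes

Vol (volume) has dimensions [L^3].
r (radius) has dimensions [L].
A (area) has dimensions [L^2].

Left side: [L^2]
Right side: [L^2]

Both sides have the same dimensions, so the equation is dimensionally consistent.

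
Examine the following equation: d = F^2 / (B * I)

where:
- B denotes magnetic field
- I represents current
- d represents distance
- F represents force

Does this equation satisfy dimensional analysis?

No

B (magnetic field) has dimensions [I^-1 M T^-2].
I (current) has dimensions [I].
d (distance) has dimensions [L].
F (force) has dimensions [L M T^-2].

Left side: [L]
Right side: [L^2 M T^-2]

The two sides have different dimensions, so the equation is NOT dimensionally consistent.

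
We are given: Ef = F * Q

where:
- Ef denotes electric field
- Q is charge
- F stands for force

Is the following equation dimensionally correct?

No

Ef (electric field) has dimensions [I^-1 L M T^-3].
Q (charge) has dimensions [I T].
F (force) has dimensions [L M T^-2].

Left side: [I^-1 L M T^-3]
Right side: [I L M T^-1]

The two sides have different dimensions, so the equation is NOT dimensionally consistent.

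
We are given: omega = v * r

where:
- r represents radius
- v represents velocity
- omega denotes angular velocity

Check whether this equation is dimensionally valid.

No

r (radius) has dimensions [L].
v (velocity) has dimensions [L T^-1].
omega (angular velocity) has dimensions [T^-1].

Left side: [T^-1]
Right side: [L^2 T^-1]

The two sides have different dimensions, so the equation is NOT dimensionally consistent.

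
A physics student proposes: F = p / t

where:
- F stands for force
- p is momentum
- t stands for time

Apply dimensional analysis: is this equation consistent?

Yes

F (force) has dimensions [L M T^-2].
p (momentum) has dimensions [L M T^-1].
t (time) has dimensions [T].

Left side: [L M T^-2]
Right side: [L M T^-2]

Both sides have the same dimensions, so the equation is dimensionally consistent.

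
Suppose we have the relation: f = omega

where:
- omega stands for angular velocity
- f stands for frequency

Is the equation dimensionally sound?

Yes

omega (angular velocity) has dimensions [T^-1].
f (frequency) has dimensions [T^-1].

Left side: [T^-1]
Right side: [T^-1]

Both sides have the same dimensions, so the equation is dimensionally consistent.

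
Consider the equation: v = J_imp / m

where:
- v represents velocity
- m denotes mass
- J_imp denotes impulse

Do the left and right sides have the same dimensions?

Yes

v (velocity) has dimensions [L T^-1].
m (mass) has dimensions [M].
J_imp (impulse) has dimensions [L M T^-1].

Left side: [L T^-1]
Right side: [L T^-1]

Both sides have the same dimensions, so the equation is dimensionally consistent.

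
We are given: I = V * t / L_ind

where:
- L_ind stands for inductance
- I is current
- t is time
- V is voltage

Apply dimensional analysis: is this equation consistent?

Yes

L_ind (inductance) has dimensions [I^-2 L^2 M T^-2].
I (current) has dimensions [I].
t (time) has dimensions [T].
V (voltage) has dimensions [I^-1 L^2 M T^-3].

Left side: [I]
Right side: [I]

Both sides have the same dimensions, so the equation is dimensionally consistent.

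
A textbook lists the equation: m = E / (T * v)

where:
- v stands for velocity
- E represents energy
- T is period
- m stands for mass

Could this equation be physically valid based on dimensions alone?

No

v (velocity) has dimensions [L T^-1].
E (energy) has dimensions [L^2 M T^-2].
T (period) has dimensions [T].
m (mass) has dimensions [M].

Left side: [M]
Right side: [L M T^-2]

The two sides have different dimensions, so the equation is NOT dimensionally consistent.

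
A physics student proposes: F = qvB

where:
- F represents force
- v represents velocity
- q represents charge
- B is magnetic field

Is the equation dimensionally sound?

Yes

F (force) has dimensions [L M T^-2].
v (velocity) has dimensions [L T^-1].
q (charge) has dimensions [I T].
B (magnetic field) has dimensions [I^-1 M T^-2].

Left side: [L M T^-2]
Right side: [L M T^-2]

Both sides have the same dimensions, so the equation is dimensionally consistent.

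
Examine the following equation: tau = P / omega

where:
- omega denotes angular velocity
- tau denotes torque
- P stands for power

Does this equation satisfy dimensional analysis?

Yes

omega (angular velocity) has dimensions [T^-1].
tau (torque) has dimensions [L^2 M T^-2].
P (power) has dimensions [L^2 M T^-3].

Left side: [L^2 M T^-2]
Right side: [L^2 M T^-2]

Both sides have the same dimensions, so the equation is dimensionally consistent.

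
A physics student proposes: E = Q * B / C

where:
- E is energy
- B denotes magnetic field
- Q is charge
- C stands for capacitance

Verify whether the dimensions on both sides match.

No

E (energy) has dimensions [L^2 M T^-2].
B (magnetic field) has dimensions [I^-1 M T^-2].
Q (charge) has dimensions [I T].
C (capacitance) has dimensions [I^2 L^-2 M^-1 T^4].

Left side: [L^2 M T^-2]
Right side: [I^-2 L^2 M^2 T^-5]

The two sides have different dimensions, so the equation is NOT dimensionally consistent.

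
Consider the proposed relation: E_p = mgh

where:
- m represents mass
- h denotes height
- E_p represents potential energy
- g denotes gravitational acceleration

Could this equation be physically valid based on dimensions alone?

Yes

m (mass) has dimensions [M].
h (height) has dimensions [L].
E_p (potential energy) has dimensions [L^2 M T^-2].
g (gravitational acceleration) has dimensions [L T^-2].

Left side: [L^2 M T^-2]
Right side: [L^2 M T^-2]

Both sides have the same dimensions, so the equation is dimensionally consistent.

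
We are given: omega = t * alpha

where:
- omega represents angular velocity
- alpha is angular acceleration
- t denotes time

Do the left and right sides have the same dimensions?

Yes

omega (angular velocity) has dimensions [T^-1].
alpha (angular acceleration) has dimensions [T^-2].
t (time) has dimensions [T].

Left side: [T^-1]
Right side: [T^-1]

Both sides have the same dimensions, so the equation is dimensionally consistent.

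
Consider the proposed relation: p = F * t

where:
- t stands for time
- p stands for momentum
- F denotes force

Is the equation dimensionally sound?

Yes

t (time) has dimensions [T].
p (momentum) has dimensions [L M T^-1].
F (force) has dimensions [L M T^-2].

Left side: [L M T^-1]
Right side: [L M T^-1]

Both sides have the same dimensions, so the equation is dimensionally consistent.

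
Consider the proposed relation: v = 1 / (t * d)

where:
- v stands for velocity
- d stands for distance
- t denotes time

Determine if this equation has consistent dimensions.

No

v (velocity) has dimensions [L T^-1].
d (distance) has dimensions [L].
t (time) has dimensions [T].

Left side: [L T^-1]
Right side: [L^-1 T^-1]

The two sides have different dimensions, so the equation is NOT dimensionally consistent.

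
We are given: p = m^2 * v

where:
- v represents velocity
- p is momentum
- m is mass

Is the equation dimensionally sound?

No

v (velocity) has dimensions [L T^-1].
p (momentum) has dimensions [L M T^-1].
m (mass) has dimensions [M].

Left side: [L M T^-1]
Right side: [L M^2 T^-1]

The two sides have different dimensions, so the equation is NOT dimensionally consistent.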